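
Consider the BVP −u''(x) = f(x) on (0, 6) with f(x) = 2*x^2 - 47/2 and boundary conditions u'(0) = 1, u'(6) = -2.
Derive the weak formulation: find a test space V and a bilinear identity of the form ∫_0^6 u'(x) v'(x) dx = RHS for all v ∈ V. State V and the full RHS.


V = H^1(0, 6) (v unrestricted at boundary; u is determined up to an additive constant); weak form: ∫_0^6 u'v' dx = ∫_0^6 (2*x^2 - 47/2) v dx − 2·v(6) − v(0) for all v ∈ V.

Multiply both sides by a test function v and integrate from 0 to 6:
  ∫_0^6 −u''(x) v(x) dx = ∫_0^6 f(x) v(x) dx.
Integrate the LHS by parts once:
  ∫_0^6 −u'' v dx = −[u'(x) v(x)]_0^6 + ∫_0^6 u'(x) v'(x) dx.
Thus ∫_0^6 u'(x) v'(x) dx = ∫_0^6 f(x) v(x) dx + [u'(x) v(x)]_0^6.
Choose V so that boundary terms are either known or forced to vanish.
u has inhomogeneous Neumann u'(0) = 1, u'(6) = -2. [u' v]_0^6 = (-2)·v(6) − (1)·v(0) = − 2·v(6) − v(0). Take V = H^1(0, 6); boundary term becomes part of RHS.
Weak formulation: find u (satisfying any essential BC) such that ∫_0^6 u'(x) v'(x) dx = ∫_0^6 f v dx − 2·v(6) − v(0) for all v ∈ V (Neumann data are natural BCs: they enter the RHS as boundary terms).
Substituting f(x) = 2*x^2 - 47/2, the right-hand side is ∫_0^6 (2*x^2 - 47/2) v dx − 2·v(6) − v(0).
Compatibility check (pure Neumann): taking v ≡ 1 ∈ V gives 0 = ∫_0^6 f dx + (-2) − (1), i.e. ∫_0^6 f dx must equal u'(0) − u'(6) = 3. Indeed ∫_0^6 (2*x^2 - 47/2) dx = 3, so the data are compatible. The solution is then unique only up to an additive constant (fix it e.g. by requiring ∫_0^6 u dx = 0).


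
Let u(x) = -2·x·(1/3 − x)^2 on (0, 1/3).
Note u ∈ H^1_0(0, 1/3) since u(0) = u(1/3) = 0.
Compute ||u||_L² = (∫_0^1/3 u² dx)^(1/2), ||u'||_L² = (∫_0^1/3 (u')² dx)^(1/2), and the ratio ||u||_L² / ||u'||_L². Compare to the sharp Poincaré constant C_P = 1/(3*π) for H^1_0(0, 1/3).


||u||_L² / ||u'||_L² = sqrt(14)/42 < C_P = 1/(3*π).

u(x) = -2·x·(1/3 − x)^2, so u'(x) = -6*x^2 + 8*x/3 - 2/9.
u(x) = -2·x·(1/3 − x)^2 vanishes at x = 0 and x = 1/3, so u ∈ H^1_0(0, 1/3). Differentiate via the product rule and integrate the resulting polynomials term by term.
  ∫_0^1/3 u² dx = ∫_0^1/3 (4*x^6 - 16*x^5/3 + 8*x^4/3 - 16*x^3/27 + 4*x^2/81) dx. Term by term:
    ∫_0^1/3 4*x^6 dx = 4/15309;  ∫_0^1/3 -16*x^5/3 dx = -8/6561;  ∫_0^1/3 8*x^4/3 dx = 8/3645;
    ∫_0^1/3 -16*x^3/27 dx = -4/2187;  ∫_0^1/3 4*x^2/81 dx = 4/6561.
  Sum: 4/15309 − 8/6561 + 8/3645 − 4/2187 + 4/6561 = 4/229635.
  ∫_0^1/3 (u')² dx = ∫_0^1/3 (36*x^4 - 32*x^3 + 88*x^2/9 - 32*x/27 + 4/81) dx. Term by term:
    ∫_0^1/3 36*x^4 dx = 4/135;  ∫_0^1/3 -32*x^3 dx = -8/81;  ∫_0^1/3 88*x^2/9 dx = 88/729;
    ∫_0^1/3 -32*x/27 dx = -16/243;  ∫_0^1/3 4/81 dx = 4/243.
  Sum: 4/135 − 8/81 + 88/729 − 16/243 + 4/243 = 8/3645.
∫_0^1/3 u² dx = 4/229635, so ||u||_L² = 2*sqrt(35)/2835.
∫_0^1/3 (u')² dx = 8/3645, so ||u'||_L² = 2*sqrt(10)/135.
Ratio ||u||_L² / ||u'||_L² = sqrt(14)/42.
Sharp Poincaré constant on H^1_0(0, 1/3) is C_P = L/π = 1/(3*π), achieved by sin(3*π·x).
A polynomial bump cannot attain the sharp Poincaré constant (only the first sine eigenfunction does), so the ratio is strictly less than C_P, consistent with ||u||_L² ≤ C_P ||u'||_L².


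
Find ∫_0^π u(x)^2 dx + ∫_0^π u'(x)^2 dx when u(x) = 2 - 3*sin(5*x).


||u||_{H^1(0,π)}^2 = -24/5 + 121*π

u'(x) = -15*cos(5*x).
Expand u² and (u')² and integrate term by term on (0, π), using: for integers n ≥ 1, ∫_0^π sin²(nx) dx = ∫_0^π cos²(nx) dx = π/2; for n ≠ n', ∫_0^π sin(nx)sin(n'x) dx = ∫_0^π cos(nx)cos(n'x) dx = 0; and by product-to-sum, ∫_0^π sin(nx)cos(n'x) dx = ½∫_0^π [sin((n+n')x) + sin((n−n')x)] dx, which is 0 when n+n' is even and 2n/(n²−n'²) when n+n' is odd (it need not vanish on (0, π)). For the constant mode: ∫_0^π 1 dx = π, ∫_0^π cos(nx) dx = 0, ∫_0^π sin(nx) dx = (1−(−1)^n)/n.
  u² squared terms: (2)²·∫1 dx = 4·π = 4*π;  (-3)²·∫sin(5x)² dx = 9·π/2 = 9*π/2.
  u² cross terms: 2·(2)·(-3)·∫1·sin(5x) dx = -12·(2/5) = -24/5.
  So ∫_0^π u² dx = 4*π + 9*π/2 − 24/5 = -24/5 + 17*π/2.
  (u')² squared terms: (-15)²·∫cos(5x)² dx = 225·π/2 = 225*π/2.
  So ∫_0^π (u')² dx = 225*π/2.
||u||_{H^1}^2 = (-24/5 + 17*π/2) + (225*π/2) = -24/5 + 121*π.


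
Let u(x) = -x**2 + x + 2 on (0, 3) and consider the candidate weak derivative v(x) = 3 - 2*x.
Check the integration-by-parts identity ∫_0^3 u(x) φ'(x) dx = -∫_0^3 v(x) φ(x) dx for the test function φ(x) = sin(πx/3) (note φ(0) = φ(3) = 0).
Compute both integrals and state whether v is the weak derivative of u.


LHS = 12/π, RHS = 0. No, v is not the weak derivative of u.

u(x) = -x**2 + x + 2, classical derivative u'(x) = 1 - 2*x.
φ(x) = sin(πx/3), so φ'(x) = π*cos(π*x/3)/3.
Note φ(0) = φ(3) = 0, so the boundary term u·φ vanishes.
LHS = ∫_0^3 u(x) φ'(x) dx = ∫_0^3 (-π*x^2*cos(π*x/3)/3 + π*x*cos(π*x/3)/3 + 2*π*cos(π*x/3)/3) dx. Term by term:
  ∫_0^3 2*π*cos(π*x/3)/3 dx = 0;  ∫_0^3 -π*x^2*cos(π*x/3)/3 dx = 18/π;  ∫_0^3 π*x*cos(π*x/3)/3 dx = -6/π.
Sum: 0 + 18/π − 6/π = 12/π.
So LHS = 12/π.
∫_0^3 v(x) φ(x) dx = ∫_0^3 (-2*x*sin(π*x/3) + 3*sin(π*x/3)) dx. Term by term:
  ∫_0^3 3*sin(π*x/3) dx = 18/π;  ∫_0^3 -2*x*sin(π*x/3) dx = -18/π.
Sum: 18/π − 18/π = 0.
So RHS = -∫_0^3 v(x) φ(x) dx = 0.
LHS − RHS = 12/π ≠ 0, so the identity fails.
(For a valid weak derivative the identity must hold for EVERY test function, in particular this one. The failure shows v is NOT the weak derivative of u.)
Correct weak derivative would be u'(x) = 1 - 2*x.


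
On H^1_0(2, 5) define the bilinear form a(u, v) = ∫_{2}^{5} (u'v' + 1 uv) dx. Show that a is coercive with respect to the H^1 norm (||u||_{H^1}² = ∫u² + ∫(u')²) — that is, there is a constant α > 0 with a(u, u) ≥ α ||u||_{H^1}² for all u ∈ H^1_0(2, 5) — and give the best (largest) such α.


α = 1

Coercivity of a(·,·) on H^1_0(2, 5) means a(u, u) ≥ α ||u||_{H^1}² for every u ∈ H^1_0.
The interval has length L = 3, and Poincaré/coercivity depend only on L. Here a(u, u) = ∫(u')² + (1)·∫u².
Here c = 1 ≥ 1, so a(u,u) = ∫(u')² + c∫u² ≥ ∫(u')² + ∫u² = ||u||_{H^1}², i.e. α = 1 works. No larger α is possible: a(u,u) ≥ α||u||_{H^1}² means (1−α)∫(u')² ≥ (α−c)∫u², and for the modes u_n = sin(nπ(x−x₀)/L) (x₀ the left endpoint) one has ∫u_n²/∫(u_n')² = (L/(nπ))² → 0, so a(u_n,u_n)/||u_n||_{H^1}² → 1. Hence the optimal constant is α = 1.
Therefore α = 1.


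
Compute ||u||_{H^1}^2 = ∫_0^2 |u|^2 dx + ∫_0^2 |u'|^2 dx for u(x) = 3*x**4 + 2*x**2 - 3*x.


||u||_{H^1}^2 = 73778/21

The H^1 norm (squared) on an interval (0, L) is
  ||u||_{H^1}^2 = ∫_0^L u(x)^2 dx + ∫_0^L u'(x)^2 dx.
Compute u'(x) = 12*x**3 + 4*x - 3.
Then u(x)^2 = 9*x**8 + 12*x**6 - 18*x**5 + 4*x**4 - 12*x**3 + 9*x**2 and u'(x)^2 = 144*x**6 + 96*x**4 - 72*x**3 + 16*x**2 - 24*x + 9.
Integrate each monomial from 0 to 2 using ∫_0^2 c·x^n dx = c·2^(n+1)/(n+1):
  ∫_0^2 u(x)^2 dx = ∫_0^2 (9*x^8 + 12*x^6 - 18*x^5 + 4*x^4 - 12*x^3 + 9*x^2) dx. Term by term:
    ∫_0^2 9*x^8 dx = 512;  ∫_0^2 12*x^6 dx = 1536/7;  ∫_0^2 -18*x^5 dx = -192;
    ∫_0^2 4*x^4 dx = 128/5;  ∫_0^2 -12*x^3 dx = -48;  ∫_0^2 9*x^2 dx = 24.
  Sum: 512 + 1536/7 − 192 + 128/5 − 48 + 24 = 18936/35.
  ∫_0^2 u'(x)^2 dx = ∫_0^2 (144*x^6 + 96*x^4 - 72*x^3 + 16*x^2 - 24*x + 9) dx. Term by term:
    ∫_0^2 144*x^6 dx = 18432/7;  ∫_0^2 96*x^4 dx = 3072/5;  ∫_0^2 -72*x^3 dx = -288;
    ∫_0^2 16*x^2 dx = 128/3;  ∫_0^2 -24*x dx = -48;  ∫_0^2 9 dx = 18.
  Sum: 18432/7 + 3072/5 − 288 + 128/3 − 48 + 18 = 312082/105.
Adding: ||u||_{H^1}^2 = 18936/35 + 312082/105 = 73778/21.


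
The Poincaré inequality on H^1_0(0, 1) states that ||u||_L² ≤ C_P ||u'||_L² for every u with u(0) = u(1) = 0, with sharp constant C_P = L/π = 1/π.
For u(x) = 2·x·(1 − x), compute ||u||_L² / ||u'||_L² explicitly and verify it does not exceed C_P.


||u||_L² / ||u'||_L² = sqrt(10)/10 < C_P = 1/π.

u(x) = 2·x·(1 − x), so u'(x) = 2 - 4*x.
u(x) = 2·x·(1 − x) vanishes at x = 0 and x = 1, so u ∈ H^1_0(0, 1). Differentiate via the product rule and integrate the resulting polynomials term by term.
  ∫_0^1 u² dx = ∫_0^1 (4*x^4 - 8*x^3 + 4*x^2) dx. Term by term:
    ∫_0^1 4*x^4 dx = 4/5;  ∫_0^1 -8*x^3 dx = -2;  ∫_0^1 4*x^2 dx = 4/3.
  Sum: 4/5 − 2 + 4/3 = 2/15.
  ∫_0^1 (u')² dx = ∫_0^1 (16*x^2 - 16*x + 4) dx. Term by term:
    ∫_0^1 16*x^2 dx = 16/3;  ∫_0^1 -16*x dx = -8;  ∫_0^1 4 dx = 4.
  Sum: 16/3 − 8 + 4 = 4/3.
∫_0^1 u² dx = 2/15, so ||u||_L² = sqrt(30)/15.
∫_0^1 (u')² dx = 4/3, so ||u'||_L² = 2*sqrt(3)/3.
Ratio ||u||_L² / ||u'||_L² = sqrt(10)/10.
Sharp Poincaré constant on H^1_0(0, 1) is C_P = L/π = 1/π, achieved by sin(π·x).
A polynomial bump cannot attain the sharp Poincaré constant (only the first sine eigenfunction does), so the ratio is strictly less than C_P, consistent with ||u||_L² ≤ C_P ||u'||_L².


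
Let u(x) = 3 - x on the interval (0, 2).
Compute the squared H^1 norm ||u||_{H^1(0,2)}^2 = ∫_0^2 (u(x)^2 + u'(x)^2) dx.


||u||_{H^1}^2 = 32/3

The H^1 norm (squared) on an interval (0, L) is
  ||u||_{H^1}^2 = ∫_0^L u(x)^2 dx + ∫_0^L u'(x)^2 dx.
Compute u'(x) = -1.
Then u(x)^2 = x**2 - 6*x + 9 and u'(x)^2 = 1.
Integrate each monomial from 0 to 2 using ∫_0^2 c·x^n dx = c·2^(n+1)/(n+1):
  ∫_0^2 u(x)^2 dx = ∫_0^2 (x^2 - 6*x + 9) dx. Term by term:
    ∫_0^2 x^2 dx = 8/3;  ∫_0^2 -6*x dx = -12;  ∫_0^2 9 dx = 18.
  Sum: 8/3 − 12 + 18 = 26/3.
  ∫_0^2 u'(x)^2 dx = ∫_0^2 (1) dx. Term by term:
    ∫_0^2 1 dx = 2.
Adding: ||u||_{H^1}^2 = 26/3 + 2 = 32/3.


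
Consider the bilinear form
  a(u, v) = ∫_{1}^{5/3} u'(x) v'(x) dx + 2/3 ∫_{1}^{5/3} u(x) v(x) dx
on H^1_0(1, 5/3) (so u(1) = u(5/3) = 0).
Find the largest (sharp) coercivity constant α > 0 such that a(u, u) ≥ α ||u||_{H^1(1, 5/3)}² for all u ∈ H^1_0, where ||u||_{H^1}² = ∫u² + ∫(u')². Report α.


α = (8 + 27*π^2)/(3*(4 + 9*π^2))

Coercivity of a(·,·) on H^1_0(1, 5/3) means a(u, u) ≥ α ||u||_{H^1}² for every u ∈ H^1_0.
The interval has length L = 2/3, and Poincaré/coercivity depend only on L. Here a(u, u) = ∫(u')² + (2/3)·∫u².
Here 0 < c = 2/3 < 1. The condition a(u,u) ≥ α||u||_{H^1}² reads (1−α)∫(u')² ≥ (α−c)∫u². Any admissible α is ≤ 1 (rapidly oscillating u have ∫u²/∫(u')² → 0), and α = 1 would force 0 ≥ (1−c)∫u², impossible since c < 1; so 1−α > 0. By the sharp Poincaré inequality on H^1_0 of an interval of length L, ∫(u')² ≥ (π/L)²∫u² with equality for the first sine mode sin(π(x−x₀)/L) (x₀ the left endpoint), so the inequality holds for all u iff (1−α)(π/L)² ≥ α − c, i.e. α ≤ ((π/L)² + c)/((π/L)² + 1) = (1 + c(L/π)²)/(1 + (L/π)²). With (π/L)² = 9*π^2/4 and c = 2/3, the largest admissible constant is α = ((π/L)² + c)/((π/L)² + 1).
Simplifying, α = (8 + 27*π^2)/(3*(4 + 9*π^2)).


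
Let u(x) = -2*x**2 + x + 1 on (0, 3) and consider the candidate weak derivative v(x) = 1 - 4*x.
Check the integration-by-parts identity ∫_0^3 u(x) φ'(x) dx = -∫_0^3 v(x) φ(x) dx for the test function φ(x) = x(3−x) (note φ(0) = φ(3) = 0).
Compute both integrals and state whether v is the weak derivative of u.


LHS = 45/2, RHS = 45/2. Yes, v = u' weakly.

u(x) = -2*x**2 + x + 1, classical derivative u'(x) = 1 - 4*x.
φ(x) = x(3−x), so φ'(x) = 3 - 2*x.
Note φ(0) = φ(3) = 0, so the boundary term u·φ vanishes.
LHS = ∫_0^3 u(x) φ'(x) dx = ∫_0^3 (4*x^3 - 8*x^2 + x + 3) dx. Term by term:
  ∫_0^3 4*x^3 dx = 81;  ∫_0^3 -8*x^2 dx = -72;  ∫_0^3 x dx = 9/2;
  ∫_0^3 3 dx = 9.
Sum: 81 − 72 + 9/2 + 9 = 45/2.
So LHS = 45/2.
∫_0^3 v(x) φ(x) dx = ∫_0^3 (4*x^3 - 13*x^2 + 3*x) dx. Term by term:
  ∫_0^3 4*x^3 dx = 81;  ∫_0^3 -13*x^2 dx = -117;  ∫_0^3 3*x dx = 27/2.
Sum: 81 − 117 + 27/2 = -45/2.
So RHS = -∫_0^3 v(x) φ(x) dx = 45/2.
LHS = RHS, so the identity holds for this test φ.
Moreover u is smooth here and v(x) = u'(x) = 1 - 4*x pointwise, so the identity holds for every test function. Hence v is the weak derivative of u.


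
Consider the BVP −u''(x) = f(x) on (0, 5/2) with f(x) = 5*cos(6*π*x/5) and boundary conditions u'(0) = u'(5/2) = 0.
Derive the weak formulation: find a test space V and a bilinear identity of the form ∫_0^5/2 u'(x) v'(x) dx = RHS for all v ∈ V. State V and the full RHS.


V = H^1(0, 5/2) (no boundary constraint on v; u is determined up to an additive constant); weak form: ∫_0^5/2 u'v' dx = ∫_0^5/2 (5*cos(6*π*x/5)) v dx for all v ∈ V.

Multiply both sides by a test function v and integrate from 0 to 5/2:
  ∫_0^5/2 −u''(x) v(x) dx = ∫_0^5/2 f(x) v(x) dx.
Integrate the LHS by parts once:
  ∫_0^5/2 −u'' v dx = −[u'(x) v(x)]_0^5/2 + ∫_0^5/2 u'(x) v'(x) dx.
Thus ∫_0^5/2 u'(x) v'(x) dx = ∫_0^5/2 f(x) v(x) dx + [u'(x) v(x)]_0^5/2.
Choose V so that boundary terms are either known or forced to vanish.
u has homogeneous Neumann: u'(0) = u'(5/2) = 0. So [u' v]_0^5/2 = 0·v(5/2) − 0·v(0) = 0 for any v; take V = H^1(0, 5/2).
Weak formulation: find u (satisfying any essential BC) such that ∫_0^5/2 u'(x) v'(x) dx = ∫_0^5/2 f v dx for all v ∈ V (homogeneous Neumann, so boundary terms vanish).
Substituting f(x) = 5*cos(6*π*x/5), the right-hand side is ∫_0^5/2 (5*cos(6*π*x/5)) v dx.
Compatibility check (pure Neumann): taking v ≡ 1 ∈ V gives 0 = ∫_0^5/2 f dx + (0) − (0), i.e. ∫_0^5/2 f dx must equal u'(0) − u'(5/2) = 0. Indeed ∫_0^5/2 (5*cos(6*π*x/5)) dx = 0, so the data are compatible. The solution is then unique only up to an additive constant (fix it e.g. by requiring ∫_0^5/2 u dx = 0).


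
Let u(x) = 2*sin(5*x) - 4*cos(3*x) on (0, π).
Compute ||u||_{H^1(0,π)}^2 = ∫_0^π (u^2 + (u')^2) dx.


||u||_{H^1(0,π)}^2 = 132*π

u'(x) = 12*sin(3*x) + 10*cos(5*x).
Expand u² and (u')² and integrate term by term on (0, π), using: for integers n ≥ 1, ∫_0^π sin²(nx) dx = ∫_0^π cos²(nx) dx = π/2; for n ≠ n', ∫_0^π sin(nx)sin(n'x) dx = ∫_0^π cos(nx)cos(n'x) dx = 0; and by product-to-sum, ∫_0^π sin(nx)cos(n'x) dx = ½∫_0^π [sin((n+n')x) + sin((n−n')x)] dx, which is 0 when n+n' is even and 2n/(n²−n'²) when n+n' is odd (it need not vanish on (0, π)).
  u² squared terms: (-4)²·∫cos(3x)² dx = 16·π/2 = 8*π;  (2)²·∫sin(5x)² dx = 4·π/2 = 2*π.
  u² cross terms: 2·(-4)·(2)·∫cos(3x)·sin(5x) dx = -16·(0) = 0.
  So ∫_0^π u² dx = 8*π + 2*π + 0 = 10*π.
  (u')² squared terms: (10)²·∫cos(5x)² dx = 100·π/2 = 50*π;  (12)²·∫sin(3x)² dx = 144·π/2 = 72*π.
  (u')² cross terms: 2·(10)·(12)·∫cos(5x)·sin(3x) dx = 240·(0) = 0.
  So ∫_0^π (u')² dx = 50*π + 72*π + 0 = 122*π.
||u||_{H^1}^2 = (10*π) + (122*π) = 132*π.


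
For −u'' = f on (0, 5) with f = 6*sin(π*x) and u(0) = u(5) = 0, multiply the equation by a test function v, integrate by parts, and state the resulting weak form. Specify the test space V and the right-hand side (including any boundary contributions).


V = H^1_0(0, 5) (so v(0) = v(5) = 0); weak form: ∫_0^5 u'v' dx = ∫_0^5 (6*sin(π*x)) v dx for all v ∈ V.

Multiply both sides by a test function v and integrate from 0 to 5:
  ∫_0^5 −u''(x) v(x) dx = ∫_0^5 f(x) v(x) dx.
Integrate the LHS by parts once:
  ∫_0^5 −u'' v dx = −[u'(x) v(x)]_0^5 + ∫_0^5 u'(x) v'(x) dx.
Thus ∫_0^5 u'(x) v'(x) dx = ∫_0^5 f(x) v(x) dx + [u'(x) v(x)]_0^5.
Choose V so that boundary terms are either known or forced to vanish.
u is Dirichlet: u(0) = u(5) = 0. Let V = H^1_0(0, 5); then v(0) = v(5) = 0, and [u' v]_0^5 = 0.
Weak formulation: find u (satisfying any essential BC) such that ∫_0^5 u'(x) v'(x) dx = ∫_0^5 f v dx for all v ∈ V.
Substituting f(x) = 6*sin(π*x), the right-hand side is ∫_0^5 (6*sin(π*x)) v dx.


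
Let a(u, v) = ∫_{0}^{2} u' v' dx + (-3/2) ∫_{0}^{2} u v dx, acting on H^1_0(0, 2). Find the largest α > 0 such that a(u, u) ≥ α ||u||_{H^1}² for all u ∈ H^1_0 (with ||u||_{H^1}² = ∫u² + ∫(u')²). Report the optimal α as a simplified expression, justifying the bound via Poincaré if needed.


α = (-6 + π^2)/(4 + π^2)

Coercivity of a(·,·) on H^1_0(0, 2) means a(u, u) ≥ α ||u||_{H^1}² for every u ∈ H^1_0.
The interval has length L = 2, and Poincaré/coercivity depend only on L. Here a(u, u) = ∫(u')² + (-3/2)·∫u².
Here c = -3/2 < 0 with |c| < (π/L)² = π^2/4, so coercivity still holds. The condition a(u,u) ≥ α||u||_{H^1}² reads (1−α)∫(u')² ≥ (α−c)∫u². Any admissible α is ≤ 1 (rapidly oscillating u have ∫u²/∫(u')² → 0), and α = 1 would force 0 ≥ (1−c)∫u², impossible since c < 1; so 1−α > 0. By the sharp Poincaré inequality on H^1_0 of an interval of length L, ∫(u')² ≥ (π/L)²∫u² with equality for the first sine mode sin(π(x−x₀)/L) (x₀ the left endpoint), so the inequality holds for all u iff (1−α)(π/L)² ≥ α − c, i.e. α ≤ ((π/L)² + c)/((π/L)² + 1) = (1 + c(L/π)²)/(1 + (L/π)²). (Direct route, valid since c ≤ 0: Poincaré gives c∫u² ≥ c(L/π)²∫(u')², so a(u,u) ≥ (1 + c(L/π)²)∫(u')², while ||u||_{H^1}² ≤ (1 + (L/π)²)∫(u')²; dividing yields the same α.) With (π/L)² = π^2/4 and c = -3/2, the largest admissible constant is α = ((π/L)² + c)/((π/L)² + 1).
Simplifying, α = (-6 + π^2)/(4 + π^2).


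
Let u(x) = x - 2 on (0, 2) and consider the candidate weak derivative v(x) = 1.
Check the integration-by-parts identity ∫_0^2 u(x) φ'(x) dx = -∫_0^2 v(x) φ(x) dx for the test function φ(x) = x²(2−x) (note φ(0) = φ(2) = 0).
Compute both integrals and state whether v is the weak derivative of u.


LHS = -4/3, RHS = -4/3. Yes, v = u' weakly.

u(x) = x - 2, classical derivative u'(x) = 1.
φ(x) = x²(2−x), so φ'(x) = x*(4 - 3*x).
Note φ(0) = φ(2) = 0, so the boundary term u·φ vanishes.
LHS = ∫_0^2 u(x) φ'(x) dx = ∫_0^2 (-3*x^3 + 10*x^2 - 8*x) dx. Term by term:
  ∫_0^2 -3*x^3 dx = -12;  ∫_0^2 10*x^2 dx = 80/3;  ∫_0^2 -8*x dx = -16.
Sum: -12 + 80/3 − 16 = -4/3.
So LHS = -4/3.
∫_0^2 v(x) φ(x) dx = ∫_0^2 (-x^3 + 2*x^2) dx. Term by term:
  ∫_0^2 -x^3 dx = -4;  ∫_0^2 2*x^2 dx = 16/3.
Sum: -4 + 16/3 = 4/3.
So RHS = -∫_0^2 v(x) φ(x) dx = -4/3.
LHS = RHS, so the identity holds for this test φ.
Moreover u is smooth here and v(x) = u'(x) = 1 pointwise, so the identity holds for every test function. Hence v is the weak derivative of u.


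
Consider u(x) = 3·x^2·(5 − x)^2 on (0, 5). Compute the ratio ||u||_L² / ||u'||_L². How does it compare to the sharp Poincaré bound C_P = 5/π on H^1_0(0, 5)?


||u||_L² / ||u'||_L² = 5*sqrt(3)/6 < C_P = 5/π.

u(x) = 3·x^2·(5 − x)^2, so u'(x) = 6*x*(x - 5)*(2*x - 5).
u(x) = 3·x^2·(5 − x)^2 vanishes at x = 0 and x = 5, so u ∈ H^1_0(0, 5). Differentiate via the product rule and integrate the resulting polynomials term by term.
  ∫_0^5 u² dx = ∫_0^5 (9*x^8 - 180*x^7 + 1350*x^6 - 4500*x^5 + 5625*x^4) dx. Term by term:
    ∫_0^5 9*x^8 dx = 1953125;  ∫_0^5 -180*x^7 dx = -17578125/2;  ∫_0^5 1350*x^6 dx = 105468750/7;
    ∫_0^5 -4500*x^5 dx = -11718750;  ∫_0^5 5625*x^4 dx = 3515625.
  Sum: 1953125 − 17578125/2 + 105468750/7 − 11718750 + 3515625 = 390625/14.
  ∫_0^5 (u')² dx = ∫_0^5 (144*x^6 - 2160*x^5 + 11700*x^4 - 27000*x^3 + 22500*x^2) dx. Term by term:
    ∫_0^5 144*x^6 dx = 11250000/7;  ∫_0^5 -2160*x^5 dx = -5625000;  ∫_0^5 11700*x^4 dx = 7312500;
    ∫_0^5 -27000*x^3 dx = -4218750;  ∫_0^5 22500*x^2 dx = 937500.
  Sum: 11250000/7 − 5625000 + 7312500 − 4218750 + 937500 = 93750/7.
∫_0^5 u² dx = 390625/14, so ||u||_L² = 625*sqrt(14)/14.
∫_0^5 (u')² dx = 93750/7, so ||u'||_L² = 125*sqrt(42)/7.
Ratio ||u||_L² / ||u'||_L² = 5*sqrt(3)/6.
Sharp Poincaré constant on H^1_0(0, 5) is C_P = L/π = 5/π, achieved by sin(π/5·x).
A polynomial bump cannot attain the sharp Poincaré constant (only the first sine eigenfunction does), so the ratio is strictly less than C_P, consistent with ||u||_L² ≤ C_P ||u'||_L².


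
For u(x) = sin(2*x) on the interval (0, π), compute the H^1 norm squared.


||u||_{H^1(0,π)}^2 = 5*π/2

u'(x) = 2*cos(2*x).
Expand u² and (u')² and integrate term by term on (0, π), using: for integers n ≥ 1, ∫_0^π sin²(nx) dx = ∫_0^π cos²(nx) dx = π/2; for n ≠ n', ∫_0^π sin(nx)sin(n'x) dx = ∫_0^π cos(nx)cos(n'x) dx = 0; and by product-to-sum, ∫_0^π sin(nx)cos(n'x) dx = ½∫_0^π [sin((n+n')x) + sin((n−n')x)] dx, which is 0 when n+n' is even and 2n/(n²−n'²) when n+n' is odd (it need not vanish on (0, π)).
  u² squared terms: (1)²·∫sin(2x)² dx = 1·π/2 = π/2.
  So ∫_0^π u² dx = π/2.
  (u')² squared terms: (2)²·∫cos(2x)² dx = 4·π/2 = 2*π.
  So ∫_0^π (u')² dx = 2*π.
||u||_{H^1}^2 = (π/2) + (2*π) = 5*π/2.


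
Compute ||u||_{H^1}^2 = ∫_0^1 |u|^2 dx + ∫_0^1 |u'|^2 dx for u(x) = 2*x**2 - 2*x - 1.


||u||_{H^1}^2 = 47/15

The H^1 norm (squared) on an interval (0, L) is
  ||u||_{H^1}^2 = ∫_0^L u(x)^2 dx + ∫_0^L u'(x)^2 dx.
Compute u'(x) = 4*x - 2.
Then u(x)^2 = 4*x**4 - 8*x**3 + 4*x + 1 and u'(x)^2 = 16*x**2 - 16*x + 4.
Integrate each monomial from 0 to 1 using ∫_0^1 c·x^n dx = c·1^(n+1)/(n+1):
  ∫_0^1 u(x)^2 dx = ∫_0^1 (4*x^4 - 8*x^3 + 4*x + 1) dx. Term by term:
    ∫_0^1 4*x^4 dx = 4/5;  ∫_0^1 -8*x^3 dx = -2;  ∫_0^1 4*x dx = 2;
    ∫_0^1 1 dx = 1.
  Sum: 4/5 − 2 + 2 + 1 = 9/5.
  ∫_0^1 u'(x)^2 dx = ∫_0^1 (16*x^2 - 16*x + 4) dx. Term by term:
    ∫_0^1 16*x^2 dx = 16/3;  ∫_0^1 -16*x dx = -8;  ∫_0^1 4 dx = 4.
  Sum: 16/3 − 8 + 4 = 4/3.
Adding: ||u||_{H^1}^2 = 9/5 + 4/3 = 47/15.


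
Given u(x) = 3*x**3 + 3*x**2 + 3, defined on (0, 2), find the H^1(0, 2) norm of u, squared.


||u||_{H^1}^2 = 11190/7

The H^1 norm (squared) on an interval (0, L) is
  ||u||_{H^1}^2 = ∫_0^L u(x)^2 dx + ∫_0^L u'(x)^2 dx.
Compute u'(x) = 9*x**2 + 6*x.
Then u(x)^2 = 9*x**6 + 18*x**5 + 9*x**4 + 18*x**3 + 18*x**2 + 9 and u'(x)^2 = 81*x**4 + 108*x**3 + 36*x**2.
Integrate each monomial from 0 to 2 using ∫_0^2 c·x^n dx = c·2^(n+1)/(n+1):
  ∫_0^2 u(x)^2 dx = ∫_0^2 (9*x^6 + 18*x^5 + 9*x^4 + 18*x^3 + 18*x^2 + 9) dx. Term by term:
    ∫_0^2 9*x^6 dx = 1152/7;  ∫_0^2 18*x^5 dx = 192;  ∫_0^2 9*x^4 dx = 288/5;
    ∫_0^2 18*x^3 dx = 72;  ∫_0^2 18*x^2 dx = 48;  ∫_0^2 9 dx = 18.
  Sum: 1152/7 + 192 + 288/5 + 72 + 48 + 18 = 19326/35.
  ∫_0^2 u'(x)^2 dx = ∫_0^2 (81*x^4 + 108*x^3 + 36*x^2) dx. Term by term:
    ∫_0^2 81*x^4 dx = 2592/5;  ∫_0^2 108*x^3 dx = 432;  ∫_0^2 36*x^2 dx = 96.
  Sum: 2592/5 + 432 + 96 = 5232/5.
Adding: ||u||_{H^1}^2 = 19326/35 + 5232/5 = 11190/7.


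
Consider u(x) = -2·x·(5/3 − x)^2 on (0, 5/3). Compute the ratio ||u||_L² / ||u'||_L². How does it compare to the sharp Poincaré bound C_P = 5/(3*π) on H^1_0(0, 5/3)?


||u||_L² / ||u'||_L² = 5*sqrt(14)/42 < C_P = 5/(3*π).

u(x) = -2·x·(5/3 − x)^2, so u'(x) = -6*x^2 + 40*x/3 - 50/9.
u(x) = -2·x·(5/3 − x)^2 vanishes at x = 0 and x = 5/3, so u ∈ H^1_0(0, 5/3). Differentiate via the product rule and integrate the resulting polynomials term by term.
  ∫_0^5/3 u² dx = ∫_0^5/3 (4*x^6 - 80*x^5/3 + 200*x^4/3 - 2000*x^3/27 + 2500*x^2/81) dx. Term by term:
    ∫_0^5/3 4*x^6 dx = 312500/15309;  ∫_0^5/3 -80*x^5/3 dx = -625000/6561;  ∫_0^5/3 200*x^4/3 dx = 125000/729;
    ∫_0^5/3 -2000*x^3/27 dx = -312500/2187;  ∫_0^5/3 2500*x^2/81 dx = 312500/6561.
  Sum: 312500/15309 − 625000/6561 + 125000/729 − 312500/2187 + 312500/6561 = 62500/45927.
  ∫_0^5/3 (u')² dx = ∫_0^5/3 (36*x^4 - 160*x^3 + 2200*x^2/9 - 4000*x/27 + 2500/81) dx. Term by term:
    ∫_0^5/3 36*x^4 dx = 2500/27;  ∫_0^5/3 -160*x^3 dx = -25000/81;  ∫_0^5/3 2200*x^2/9 dx = 275000/729;
    ∫_0^5/3 -4000*x/27 dx = -50000/243;  ∫_0^5/3 2500/81 dx = 12500/243.
  Sum: 2500/27 − 25000/81 + 275000/729 − 50000/243 + 12500/243 = 5000/729.
∫_0^5/3 u² dx = 62500/45927, so ||u||_L² = 250*sqrt(7)/567.
∫_0^5/3 (u')² dx = 5000/729, so ||u'||_L² = 50*sqrt(2)/27.
Ratio ||u||_L² / ||u'||_L² = 5*sqrt(14)/42.
Sharp Poincaré constant on H^1_0(0, 5/3) is C_P = L/π = 5/(3*π), achieved by sin(3*π/5·x).
A polynomial bump cannot attain the sharp Poincaré constant (only the first sine eigenfunction does), so the ratio is strictly less than C_P, consistent with ||u||_L² ≤ C_P ||u'||_L².


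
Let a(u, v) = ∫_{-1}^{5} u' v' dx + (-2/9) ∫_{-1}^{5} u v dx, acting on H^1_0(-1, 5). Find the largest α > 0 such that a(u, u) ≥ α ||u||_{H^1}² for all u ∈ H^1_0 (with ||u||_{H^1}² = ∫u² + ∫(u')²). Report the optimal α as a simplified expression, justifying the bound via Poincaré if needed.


α = (-8 + π^2)/(π^2 + 36)

Coercivity of a(·,·) on H^1_0(-1, 5) means a(u, u) ≥ α ||u||_{H^1}² for every u ∈ H^1_0.
The interval has length L = 6, and Poincaré/coercivity depend only on L. Here a(u, u) = ∫(u')² + (-2/9)·∫u².
Here c = -2/9 < 0 with |c| < (π/L)² = π^2/36, so coercivity still holds. The condition a(u,u) ≥ α||u||_{H^1}² reads (1−α)∫(u')² ≥ (α−c)∫u². Any admissible α is ≤ 1 (rapidly oscillating u have ∫u²/∫(u')² → 0), and α = 1 would force 0 ≥ (1−c)∫u², impossible since c < 1; so 1−α > 0. By the sharp Poincaré inequality on H^1_0 of an interval of length L, ∫(u')² ≥ (π/L)²∫u² with equality for the first sine mode sin(π(x−x₀)/L) (x₀ the left endpoint), so the inequality holds for all u iff (1−α)(π/L)² ≥ α − c, i.e. α ≤ ((π/L)² + c)/((π/L)² + 1) = (1 + c(L/π)²)/(1 + (L/π)²). (Direct route, valid since c ≤ 0: Poincaré gives c∫u² ≥ c(L/π)²∫(u')², so a(u,u) ≥ (1 + c(L/π)²)∫(u')², while ||u||_{H^1}² ≤ (1 + (L/π)²)∫(u')²; dividing yields the same α.) With (π/L)² = π^2/36 and c = -2/9, the largest admissible constant is α = ((π/L)² + c)/((π/L)² + 1).
Simplifying, α = (-8 + π^2)/(π^2 + 36).


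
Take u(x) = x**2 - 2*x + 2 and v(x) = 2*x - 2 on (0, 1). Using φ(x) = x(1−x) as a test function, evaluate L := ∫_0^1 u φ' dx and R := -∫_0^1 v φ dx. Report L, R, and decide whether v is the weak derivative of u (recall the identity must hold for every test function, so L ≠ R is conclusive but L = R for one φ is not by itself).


LHS = 1/6, RHS = 1/6. Yes, v = u' weakly.

u(x) = x**2 - 2*x + 2, classical derivative u'(x) = 2*x - 2.
φ(x) = x(1−x), so φ'(x) = 1 - 2*x.
Note φ(0) = φ(1) = 0, so the boundary term u·φ vanishes.
LHS = ∫_0^1 u(x) φ'(x) dx = ∫_0^1 (-2*x^3 + 5*x^2 - 6*x + 2) dx. Term by term:
  ∫_0^1 -2*x^3 dx = -1/2;  ∫_0^1 5*x^2 dx = 5/3;  ∫_0^1 -6*x dx = -3;
  ∫_0^1 2 dx = 2.
Sum: -1/2 + 5/3 − 3 + 2 = 1/6.
So LHS = 1/6.
∫_0^1 v(x) φ(x) dx = ∫_0^1 (-2*x^3 + 4*x^2 - 2*x) dx. Term by term:
  ∫_0^1 -2*x^3 dx = -1/2;  ∫_0^1 4*x^2 dx = 4/3;  ∫_0^1 -2*x dx = -1.
Sum: -1/2 + 4/3 − 1 = -1/6.
So RHS = -∫_0^1 v(x) φ(x) dx = 1/6.
LHS = RHS, so the identity holds for this test φ.
Moreover u is smooth here and v(x) = u'(x) = 2*x - 2 pointwise, so the identity holds for every test function. Hence v is the weak derivative of u.


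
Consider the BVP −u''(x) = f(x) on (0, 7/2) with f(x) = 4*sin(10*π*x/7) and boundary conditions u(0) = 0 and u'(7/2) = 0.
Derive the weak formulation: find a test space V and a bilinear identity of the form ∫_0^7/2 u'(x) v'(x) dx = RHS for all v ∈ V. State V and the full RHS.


V = {v ∈ H^1(0, 7/2) : v(0) = 0} (test functions vanish at x = 0 where u is specified); weak form: ∫_0^7/2 u'v' dx = ∫_0^7/2 (4*sin(10*π*x/7)) v dx for all v ∈ V.

Multiply both sides by a test function v and integrate from 0 to 7/2:
  ∫_0^7/2 −u''(x) v(x) dx = ∫_0^7/2 f(x) v(x) dx.
Integrate the LHS by parts once:
  ∫_0^7/2 −u'' v dx = −[u'(x) v(x)]_0^7/2 + ∫_0^7/2 u'(x) v'(x) dx.
Thus ∫_0^7/2 u'(x) v'(x) dx = ∫_0^7/2 f(x) v(x) dx + [u'(x) v(x)]_0^7/2.
Choose V so that boundary terms are either known or forced to vanish.
Mixed BC: u(0) = 0 (Dirichlet) and u'(7/2) = 0 (Neumann). Define V = {v ∈ H^1(0, 7/2) : v(0) = 0}. Then [u' v]_0^7/2 = u'(7/2)·v(7/2) − u'(0)·0 = 0.
Weak formulation: find u (satisfying any essential BC) such that ∫_0^7/2 u'(x) v'(x) dx = ∫_0^7/2 f v dx for all v ∈ V (Dirichlet at 0 absorbed into V; the Neumann datum at x = 7/2 is zero, so no boundary term remains).
Substituting f(x) = 4*sin(10*π*x/7), the right-hand side is ∫_0^7/2 (4*sin(10*π*x/7)) v dx.


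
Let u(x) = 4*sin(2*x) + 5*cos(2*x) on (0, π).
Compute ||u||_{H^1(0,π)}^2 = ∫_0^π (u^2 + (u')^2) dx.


||u||_{H^1(0,π)}^2 = 205*π/2

u'(x) = -10*sin(2*x) + 8*cos(2*x).
Expand u² and (u')² and integrate term by term on (0, π), using: for integers n ≥ 1, ∫_0^π sin²(nx) dx = ∫_0^π cos²(nx) dx = π/2; for n ≠ n', ∫_0^π sin(nx)sin(n'x) dx = ∫_0^π cos(nx)cos(n'x) dx = 0; and by product-to-sum, ∫_0^π sin(nx)cos(n'x) dx = ½∫_0^π [sin((n+n')x) + sin((n−n')x)] dx, which is 0 when n+n' is even and 2n/(n²−n'²) when n+n' is odd (it need not vanish on (0, π)).
  u² squared terms: (4)²·∫sin(2x)² dx = 16·π/2 = 8*π;  (5)²·∫cos(2x)² dx = 25·π/2 = 25*π/2.
  u² cross terms: 2·(4)·(5)·∫sin(2x)·cos(2x) dx = 40·(0) = 0.
  So ∫_0^π u² dx = 8*π + 25*π/2 + 0 = 41*π/2.
  (u')² squared terms: (-10)²·∫sin(2x)² dx = 100·π/2 = 50*π;  (8)²·∫cos(2x)² dx = 64·π/2 = 32*π.
  (u')² cross terms: 2·(-10)·(8)·∫sin(2x)·cos(2x) dx = -160·(0) = 0.
  So ∫_0^π (u')² dx = 50*π + 32*π + 0 = 82*π.
||u||_{H^1}^2 = (41*π/2) + (82*π) = 205*π/2.


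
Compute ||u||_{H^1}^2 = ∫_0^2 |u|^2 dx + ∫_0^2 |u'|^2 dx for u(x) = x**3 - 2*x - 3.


||u||_{H^1}^2 = 1154/21

The H^1 norm (squared) on an interval (0, L) is
  ||u||_{H^1}^2 = ∫_0^L u(x)^2 dx + ∫_0^L u'(x)^2 dx.
Compute u'(x) = 3*x**2 - 2.
Then u(x)^2 = x**6 - 4*x**4 - 6*x**3 + 4*x**2 + 12*x + 9 and u'(x)^2 = 9*x**4 - 12*x**2 + 4.
Integrate each monomial from 0 to 2 using ∫_0^2 c·x^n dx = c·2^(n+1)/(n+1):
  ∫_0^2 u(x)^2 dx = ∫_0^2 (x^6 - 4*x^4 - 6*x^3 + 4*x^2 + 12*x + 9) dx. Term by term:
    ∫_0^2 x^6 dx = 128/7;  ∫_0^2 -4*x^4 dx = -128/5;  ∫_0^2 -6*x^3 dx = -24;
    ∫_0^2 4*x^2 dx = 32/3;  ∫_0^2 12*x dx = 24;  ∫_0^2 9 dx = 18.
  Sum: 128/7 − 128/5 − 24 + 32/3 + 24 + 18 = 2242/105.
  ∫_0^2 u'(x)^2 dx = ∫_0^2 (9*x^4 - 12*x^2 + 4) dx. Term by term:
    ∫_0^2 9*x^4 dx = 288/5;  ∫_0^2 -12*x^2 dx = -32;  ∫_0^2 4 dx = 8.
  Sum: 288/5 − 32 + 8 = 168/5.
Adding: ||u||_{H^1}^2 = 2242/105 + 168/5 = 1154/21.


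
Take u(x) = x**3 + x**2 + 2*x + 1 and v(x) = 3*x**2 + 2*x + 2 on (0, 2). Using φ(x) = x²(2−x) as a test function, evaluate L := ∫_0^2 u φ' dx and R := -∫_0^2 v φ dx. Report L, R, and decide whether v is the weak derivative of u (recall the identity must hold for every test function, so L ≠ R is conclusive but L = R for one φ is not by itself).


LHS = -184/15, RHS = -184/15. Yes, v = u' weakly.

u(x) = x**3 + x**2 + 2*x + 1, classical derivative u'(x) = 3*x**2 + 2*x + 2.
φ(x) = x²(2−x), so φ'(x) = x*(4 - 3*x).
Note φ(0) = φ(2) = 0, so the boundary term u·φ vanishes.
LHS = ∫_0^2 u(x) φ'(x) dx = ∫_0^2 (-3*x^5 + x^4 - 2*x^3 + 5*x^2 + 4*x) dx. Term by term:
  ∫_0^2 -3*x^5 dx = -32;  ∫_0^2 x^4 dx = 32/5;  ∫_0^2 -2*x^3 dx = -8;
  ∫_0^2 5*x^2 dx = 40/3;  ∫_0^2 4*x dx = 8.
Sum: -32 + 32/5 − 8 + 40/3 + 8 = -184/15.
So LHS = -184/15.
∫_0^2 v(x) φ(x) dx = ∫_0^2 (-3*x^5 + 4*x^4 + 2*x^3 + 4*x^2) dx. Term by term:
  ∫_0^2 -3*x^5 dx = -32;  ∫_0^2 4*x^4 dx = 128/5;  ∫_0^2 2*x^3 dx = 8;
  ∫_0^2 4*x^2 dx = 32/3.
Sum: -32 + 128/5 + 8 + 32/3 = 184/15.
So RHS = -∫_0^2 v(x) φ(x) dx = -184/15.
LHS = RHS, so the identity holds for this test φ.
Moreover u is smooth here and v(x) = u'(x) = 3*x**2 + 2*x + 2 pointwise, so the identity holds for every test function. Hence v is the weak derivative of u.


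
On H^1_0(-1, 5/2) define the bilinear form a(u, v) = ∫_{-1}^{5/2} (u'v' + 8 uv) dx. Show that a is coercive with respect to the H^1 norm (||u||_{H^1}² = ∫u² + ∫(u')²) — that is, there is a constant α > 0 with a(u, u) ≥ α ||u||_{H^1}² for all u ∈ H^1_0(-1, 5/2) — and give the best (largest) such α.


α = 1

Coercivity of a(·,·) on H^1_0(-1, 5/2) means a(u, u) ≥ α ||u||_{H^1}² for every u ∈ H^1_0.
The interval has length L = 7/2, and Poincaré/coercivity depend only on L. Here a(u, u) = ∫(u')² + (8)·∫u².
Here c = 8 ≥ 1, so a(u,u) = ∫(u')² + c∫u² ≥ ∫(u')² + ∫u² = ||u||_{H^1}², i.e. α = 1 works. No larger α is possible: a(u,u) ≥ α||u||_{H^1}² means (1−α)∫(u')² ≥ (α−c)∫u², and for the modes u_n = sin(nπ(x−x₀)/L) (x₀ the left endpoint) one has ∫u_n²/∫(u_n')² = (L/(nπ))² → 0, so a(u_n,u_n)/||u_n||_{H^1}² → 1. Hence the optimal constant is α = 1.
Therefore α = 1.


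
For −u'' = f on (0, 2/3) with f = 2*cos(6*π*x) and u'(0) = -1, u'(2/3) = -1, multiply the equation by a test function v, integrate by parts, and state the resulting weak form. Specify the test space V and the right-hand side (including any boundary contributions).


V = H^1(0, 2/3) (v unrestricted at boundary; u is determined up to an additive constant); weak form: ∫_0^2/3 u'v' dx = ∫_0^2/3 (2*cos(6*π*x)) v dx − v(2/3) + v(0) for all v ∈ V.

Multiply both sides by a test function v and integrate from 0 to 2/3:
  ∫_0^2/3 −u''(x) v(x) dx = ∫_0^2/3 f(x) v(x) dx.
Integrate the LHS by parts once:
  ∫_0^2/3 −u'' v dx = −[u'(x) v(x)]_0^2/3 + ∫_0^2/3 u'(x) v'(x) dx.
Thus ∫_0^2/3 u'(x) v'(x) dx = ∫_0^2/3 f(x) v(x) dx + [u'(x) v(x)]_0^2/3.
Choose V so that boundary terms are either known or forced to vanish.
u has inhomogeneous Neumann u'(0) = -1, u'(2/3) = -1. [u' v]_0^2/3 = (-1)·v(2/3) − (-1)·v(0) = − v(2/3) + v(0). Take V = H^1(0, 2/3); boundary term becomes part of RHS.
Weak formulation: find u (satisfying any essential BC) such that ∫_0^2/3 u'(x) v'(x) dx = ∫_0^2/3 f v dx − v(2/3) + v(0) for all v ∈ V (Neumann data are natural BCs: they enter the RHS as boundary terms).
Substituting f(x) = 2*cos(6*π*x), the right-hand side is ∫_0^2/3 (2*cos(6*π*x)) v dx − v(2/3) + v(0).
Compatibility check (pure Neumann): taking v ≡ 1 ∈ V gives 0 = ∫_0^2/3 f dx + (-1) − (-1), i.e. ∫_0^2/3 f dx must equal u'(0) − u'(2/3) = 0. Indeed ∫_0^2/3 (2*cos(6*π*x)) dx = 0, so the data are compatible. The solution is then unique only up to an additive constant (fix it e.g. by requiring ∫_0^2/3 u dx = 0).


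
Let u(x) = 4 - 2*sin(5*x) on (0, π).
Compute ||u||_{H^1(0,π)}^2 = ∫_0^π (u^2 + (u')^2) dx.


||u||_{H^1(0,π)}^2 = -32/5 + 68*π

u'(x) = -10*cos(5*x).
Expand u² and (u')² and integrate term by term on (0, π), using: for integers n ≥ 1, ∫_0^π sin²(nx) dx = ∫_0^π cos²(nx) dx = π/2; for n ≠ n', ∫_0^π sin(nx)sin(n'x) dx = ∫_0^π cos(nx)cos(n'x) dx = 0; and by product-to-sum, ∫_0^π sin(nx)cos(n'x) dx = ½∫_0^π [sin((n+n')x) + sin((n−n')x)] dx, which is 0 when n+n' is even and 2n/(n²−n'²) when n+n' is odd (it need not vanish on (0, π)). For the constant mode: ∫_0^π 1 dx = π, ∫_0^π cos(nx) dx = 0, ∫_0^π sin(nx) dx = (1−(−1)^n)/n.
  u² squared terms: (4)²·∫1 dx = 16·π = 16*π;  (-2)²·∫sin(5x)² dx = 4·π/2 = 2*π.
  u² cross terms: 2·(4)·(-2)·∫1·sin(5x) dx = -16·(2/5) = -32/5.
  So ∫_0^π u² dx = 16*π + 2*π − 32/5 = -32/5 + 18*π.
  (u')² squared terms: (-10)²·∫cos(5x)² dx = 100·π/2 = 50*π.
  So ∫_0^π (u')² dx = 50*π.
||u||_{H^1}^2 = (-32/5 + 18*π) + (50*π) = -32/5 + 68*π.


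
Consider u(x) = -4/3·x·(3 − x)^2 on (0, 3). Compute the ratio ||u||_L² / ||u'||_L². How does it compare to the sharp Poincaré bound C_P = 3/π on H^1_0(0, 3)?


||u||_L² / ||u'||_L² = 3*sqrt(14)/14 < C_P = 3/π.

u(x) = -4/3·x·(3 − x)^2, so u'(x) = 4*(1 - x)*(x - 3).
u(x) = -4/3·x·(3 − x)^2 vanishes at x = 0 and x = 3, so u ∈ H^1_0(0, 3). Differentiate via the product rule and integrate the resulting polynomials term by term.
  ∫_0^3 u² dx = ∫_0^3 (16*x^6/9 - 64*x^5/3 + 96*x^4 - 192*x^3 + 144*x^2) dx. Term by term:
    ∫_0^3 16*x^6/9 dx = 3888/7;  ∫_0^3 -64*x^5/3 dx = -2592;  ∫_0^3 96*x^4 dx = 23328/5;
    ∫_0^3 -192*x^3 dx = -3888;  ∫_0^3 144*x^2 dx = 1296.
  Sum: 3888/7 − 2592 + 23328/5 − 3888 + 1296 = 1296/35.
  ∫_0^3 (u')² dx = ∫_0^3 (16*x^4 - 128*x^3 + 352*x^2 - 384*x + 144) dx. Term by term:
    ∫_0^3 16*x^4 dx = 3888/5;  ∫_0^3 -128*x^3 dx = -2592;  ∫_0^3 352*x^2 dx = 3168;
    ∫_0^3 -384*x dx = -1728;  ∫_0^3 144 dx = 432.
  Sum: 3888/5 − 2592 + 3168 − 1728 + 432 = 288/5.
∫_0^3 u² dx = 1296/35, so ||u||_L² = 36*sqrt(35)/35.
∫_0^3 (u')² dx = 288/5, so ||u'||_L² = 12*sqrt(10)/5.
Ratio ||u||_L² / ||u'||_L² = 3*sqrt(14)/14.
Sharp Poincaré constant on H^1_0(0, 3) is C_P = L/π = 3/π, achieved by sin(π/3·x).
A polynomial bump cannot attain the sharp Poincaré constant (only the first sine eigenfunction does), so the ratio is strictly less than C_P, consistent with ||u||_L² ≤ C_P ||u'||_L².


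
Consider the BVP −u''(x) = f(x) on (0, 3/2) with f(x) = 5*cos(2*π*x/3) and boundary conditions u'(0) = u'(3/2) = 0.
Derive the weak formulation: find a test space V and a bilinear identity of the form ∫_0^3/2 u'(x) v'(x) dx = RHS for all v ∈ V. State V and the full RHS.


V = H^1(0, 3/2) (no boundary constraint on v; u is determined up to an additive constant); weak form: ∫_0^3/2 u'v' dx = ∫_0^3/2 (5*cos(2*π*x/3)) v dx for all v ∈ V.

Multiply both sides by a test function v and integrate from 0 to 3/2:
  ∫_0^3/2 −u''(x) v(x) dx = ∫_0^3/2 f(x) v(x) dx.
Integrate the LHS by parts once:
  ∫_0^3/2 −u'' v dx = −[u'(x) v(x)]_0^3/2 + ∫_0^3/2 u'(x) v'(x) dx.
Thus ∫_0^3/2 u'(x) v'(x) dx = ∫_0^3/2 f(x) v(x) dx + [u'(x) v(x)]_0^3/2.
Choose V so that boundary terms are either known or forced to vanish.
u has homogeneous Neumann: u'(0) = u'(3/2) = 0. So [u' v]_0^3/2 = 0·v(3/2) − 0·v(0) = 0 for any v; take V = H^1(0, 3/2).
Weak formulation: find u (satisfying any essential BC) such that ∫_0^3/2 u'(x) v'(x) dx = ∫_0^3/2 f v dx for all v ∈ V (homogeneous Neumann, so boundary terms vanish).
Substituting f(x) = 5*cos(2*π*x/3), the right-hand side is ∫_0^3/2 (5*cos(2*π*x/3)) v dx.
Compatibility check (pure Neumann): taking v ≡ 1 ∈ V gives 0 = ∫_0^3/2 f dx + (0) − (0), i.e. ∫_0^3/2 f dx must equal u'(0) − u'(3/2) = 0. Indeed ∫_0^3/2 (5*cos(2*π*x/3)) dx = 0, so the data are compatible. The solution is then unique only up to an additive constant (fix it e.g. by requiring ∫_0^3/2 u dx = 0).


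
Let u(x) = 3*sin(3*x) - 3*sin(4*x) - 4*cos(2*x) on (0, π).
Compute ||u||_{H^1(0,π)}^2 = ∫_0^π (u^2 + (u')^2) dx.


||u||_{H^1(0,π)}^2 = -144 + 323*π/2

u'(x) = 8*sin(2*x) + 9*cos(3*x) - 12*cos(4*x).
Expand u² and (u')² and integrate term by term on (0, π), using: for integers n ≥ 1, ∫_0^π sin²(nx) dx = ∫_0^π cos²(nx) dx = π/2; for n ≠ n', ∫_0^π sin(nx)sin(n'x) dx = ∫_0^π cos(nx)cos(n'x) dx = 0; and by product-to-sum, ∫_0^π sin(nx)cos(n'x) dx = ½∫_0^π [sin((n+n')x) + sin((n−n')x)] dx, which is 0 when n+n' is even and 2n/(n²−n'²) when n+n' is odd (it need not vanish on (0, π)).
  u² squared terms: (-4)²·∫cos(2x)² dx = 16·π/2 = 8*π;  (-3)²·∫sin(4x)² dx = 9·π/2 = 9*π/2;  (3)²·∫sin(3x)² dx = 9·π/2 = 9*π/2.
  u² cross terms: 2·(-4)·(-3)·∫cos(2x)·sin(4x) dx = 24·(0) = 0;  2·(-4)·(3)·∫cos(2x)·sin(3x) dx = -24·(6/5) = -144/5;  2·(-3)·(3)·∫sin(4x)·sin(3x) dx = -18·(0) = 0.
  So ∫_0^π u² dx = 8*π + 9*π/2 + 9*π/2 + 0 − 144/5 + 0 = -144/5 + 17*π.
  (u')² squared terms: (-12)²·∫cos(4x)² dx = 144·π/2 = 72*π;  (8)²·∫sin(2x)² dx = 64·π/2 = 32*π;  (9)²·∫cos(3x)² dx = 81·π/2 = 81*π/2.
  (u')² cross terms: 2·(-12)·(8)·∫cos(4x)·sin(2x) dx = -192·(0) = 0;  2·(-12)·(9)·∫cos(4x)·cos(3x) dx = -216·(0) = 0;  2·(8)·(9)·∫sin(2x)·cos(3x) dx = 144·(-4/5) = -576/5.
  So ∫_0^π (u')² dx = 72*π + 32*π + 81*π/2 + 0 + 0 − 576/5 = -576/5 + 289*π/2.
||u||_{H^1}^2 = (-144/5 + 17*π) + (-576/5 + 289*π/2) = -144 + 323*π/2.


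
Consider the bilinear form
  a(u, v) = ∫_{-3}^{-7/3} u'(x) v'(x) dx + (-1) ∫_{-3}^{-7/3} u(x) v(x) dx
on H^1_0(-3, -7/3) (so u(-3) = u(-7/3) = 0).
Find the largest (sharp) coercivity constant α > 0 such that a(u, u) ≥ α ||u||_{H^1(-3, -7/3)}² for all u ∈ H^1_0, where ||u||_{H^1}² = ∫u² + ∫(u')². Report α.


α = (-4 + 9*π^2)/(4 + 9*π^2)

Coercivity of a(·,·) on H^1_0(-3, -7/3) means a(u, u) ≥ α ||u||_{H^1}² for every u ∈ H^1_0.
The interval has length L = 2/3, and Poincaré/coercivity depend only on L. Here a(u, u) = ∫(u')² + (-1)·∫u².
Here c = -1 < 0 with |c| < (π/L)² = 9*π^2/4, so coercivity still holds. The condition a(u,u) ≥ α||u||_{H^1}² reads (1−α)∫(u')² ≥ (α−c)∫u². Any admissible α is ≤ 1 (rapidly oscillating u have ∫u²/∫(u')² → 0), and α = 1 would force 0 ≥ (1−c)∫u², impossible since c < 1; so 1−α > 0. By the sharp Poincaré inequality on H^1_0 of an interval of length L, ∫(u')² ≥ (π/L)²∫u² with equality for the first sine mode sin(π(x−x₀)/L) (x₀ the left endpoint), so the inequality holds for all u iff (1−α)(π/L)² ≥ α − c, i.e. α ≤ ((π/L)² + c)/((π/L)² + 1) = (1 + c(L/π)²)/(1 + (L/π)²). (Direct route, valid since c ≤ 0: Poincaré gives c∫u² ≥ c(L/π)²∫(u')², so a(u,u) ≥ (1 + c(L/π)²)∫(u')², while ||u||_{H^1}² ≤ (1 + (L/π)²)∫(u')²; dividing yields the same α.) With (π/L)² = 9*π^2/4 and c = -1, the largest admissible constant is α = ((π/L)² + c)/((π/L)² + 1).
Simplifying, α = (-4 + 9*π^2)/(4 + 9*π^2).
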